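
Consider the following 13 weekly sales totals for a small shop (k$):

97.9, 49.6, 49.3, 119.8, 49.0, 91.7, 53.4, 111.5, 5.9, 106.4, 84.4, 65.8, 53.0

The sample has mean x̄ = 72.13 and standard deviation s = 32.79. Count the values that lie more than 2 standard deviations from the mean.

Cutoffs: x̄ ± 2s = [6.55, 137.71].
Outside the cutoffs: 5.9.

1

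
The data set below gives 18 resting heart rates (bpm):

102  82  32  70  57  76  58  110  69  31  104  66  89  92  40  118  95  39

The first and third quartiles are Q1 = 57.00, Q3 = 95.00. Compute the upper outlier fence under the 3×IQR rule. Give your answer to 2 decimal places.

209.00

IQR = Q3 − Q1 = 95.00 − 57.00 = 38.00.
Lower fence = Q1 − 3·IQR = 57.00 − 114.00 = -57.00.
Upper fence = Q3 + 3·IQR = 95.00 + 114.00 = 209.00.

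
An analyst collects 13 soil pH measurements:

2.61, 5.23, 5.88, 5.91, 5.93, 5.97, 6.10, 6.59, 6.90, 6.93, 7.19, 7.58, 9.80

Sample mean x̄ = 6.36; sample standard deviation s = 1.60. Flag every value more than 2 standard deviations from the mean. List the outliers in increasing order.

2.61, 9.80

Cutoffs at x̄ ± 2s: 6.36 ± 2·1.60 = [3.16, 9.56].
2.61: z = -2.34, |z| > 2 → outlier.
9.80: z = 2.15, |z| > 2 → outlier.
Every other value lies within [3.16, 9.56].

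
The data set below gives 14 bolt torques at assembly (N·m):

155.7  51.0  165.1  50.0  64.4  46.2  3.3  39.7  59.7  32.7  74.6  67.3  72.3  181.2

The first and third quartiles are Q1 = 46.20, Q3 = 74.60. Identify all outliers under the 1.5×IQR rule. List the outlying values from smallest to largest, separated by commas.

IQR = Q3 − Q1 = 74.60 − 46.20 = 28.40.
Lower fence = Q1 − 1.5·IQR = 46.20 − 42.60 = 3.60.
Upper fence = Q3 + 1.5·IQR = 74.60 + 42.60 = 117.20.
3.3 < 3.60 → outlier.
155.7 > 117.20 → outlier.
165.1 > 117.20 → outlier.
181.2 > 117.20 → outlier.
All remaining values lie within [3.60, 117.20].

3.3, 155.7, 165.1, 181.2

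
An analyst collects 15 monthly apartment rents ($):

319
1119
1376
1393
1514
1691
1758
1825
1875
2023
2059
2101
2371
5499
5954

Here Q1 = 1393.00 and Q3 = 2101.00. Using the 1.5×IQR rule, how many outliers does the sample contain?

IQR = 708.00; fences at 1393.00 − 1062.00 = 331.00 and 2101.00 + 1062.00 = 3163.00.
Outside the cutoffs: 319, 5499, 5954.

3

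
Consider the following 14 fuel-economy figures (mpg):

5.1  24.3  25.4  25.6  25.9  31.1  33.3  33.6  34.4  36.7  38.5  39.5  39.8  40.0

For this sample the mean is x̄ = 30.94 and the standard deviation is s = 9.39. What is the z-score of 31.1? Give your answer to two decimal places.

0.02

z = (31.1 − 30.94) / 9.39 = 0.02.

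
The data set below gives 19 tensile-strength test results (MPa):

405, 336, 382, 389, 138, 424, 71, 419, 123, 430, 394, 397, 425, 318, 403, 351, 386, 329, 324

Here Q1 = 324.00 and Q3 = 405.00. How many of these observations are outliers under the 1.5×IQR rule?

3

IQR = 81.00; fences at 324.00 − 121.50 = 202.50 and 405.00 + 121.50 = 526.50.
Outside the cutoffs: 71, 123, 138.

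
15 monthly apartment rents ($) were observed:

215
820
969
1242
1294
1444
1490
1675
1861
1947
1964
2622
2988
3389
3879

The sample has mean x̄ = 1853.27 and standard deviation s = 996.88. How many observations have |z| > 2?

Cutoffs: x̄ ± 2s = [-140.49, 3847.03].
Outside the cutoffs: 3879.

1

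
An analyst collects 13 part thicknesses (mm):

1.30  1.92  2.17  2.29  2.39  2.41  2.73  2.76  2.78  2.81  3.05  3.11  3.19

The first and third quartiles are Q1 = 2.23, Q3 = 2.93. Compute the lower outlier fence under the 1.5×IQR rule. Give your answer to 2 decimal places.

1.18

IQR = Q3 − Q1 = 2.93 − 2.23 = 0.70.
Lower fence = Q1 − 1.5·IQR = 2.23 − 1.05 = 1.18.
Upper fence = Q3 + 1.5·IQR = 2.93 + 1.05 = 3.98.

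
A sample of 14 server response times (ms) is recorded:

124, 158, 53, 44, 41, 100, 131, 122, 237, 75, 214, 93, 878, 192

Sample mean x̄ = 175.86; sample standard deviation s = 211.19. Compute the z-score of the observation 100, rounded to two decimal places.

z = (100 − 175.86) / 211.19 = -0.36.

-0.36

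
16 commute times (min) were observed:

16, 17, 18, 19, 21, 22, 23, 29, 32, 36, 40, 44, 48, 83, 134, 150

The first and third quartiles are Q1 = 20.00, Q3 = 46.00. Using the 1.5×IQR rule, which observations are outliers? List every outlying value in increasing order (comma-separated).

134, 150

IQR = Q3 − Q1 = 46.00 − 20.00 = 26.00.
Lower fence = Q1 − 1.5·IQR = 20.00 − 39.00 = -19.00.
Upper fence = Q3 + 1.5·IQR = 46.00 + 39.00 = 85.00.
134 > 85.00 → outlier.
150 > 85.00 → outlier.
All remaining values lie within [-19.00, 85.00].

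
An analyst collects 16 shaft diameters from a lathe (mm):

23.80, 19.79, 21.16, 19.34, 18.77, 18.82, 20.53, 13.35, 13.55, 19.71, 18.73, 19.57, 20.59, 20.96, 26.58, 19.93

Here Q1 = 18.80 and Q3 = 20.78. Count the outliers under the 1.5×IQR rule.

IQR = 1.98; fences at 18.80 − 2.97 = 15.83 and 20.78 + 2.97 = 23.75.
Outside the cutoffs: 13.35, 13.55, 23.80, 26.58.

4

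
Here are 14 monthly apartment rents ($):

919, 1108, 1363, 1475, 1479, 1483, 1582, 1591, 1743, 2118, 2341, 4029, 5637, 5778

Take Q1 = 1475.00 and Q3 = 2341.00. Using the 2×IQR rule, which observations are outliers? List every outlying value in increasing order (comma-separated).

IQR = Q3 − Q1 = 2341.00 − 1475.00 = 866.00.
Lower fence = Q1 − 2·IQR = 1475.00 − 1732.00 = -257.00.
Upper fence = Q3 + 2·IQR = 2341.00 + 1732.00 = 4073.00.
5637 > 4073.00 → outlier.
5778 > 4073.00 → outlier.
All remaining values lie within [-257.00, 4073.00].

5637, 5778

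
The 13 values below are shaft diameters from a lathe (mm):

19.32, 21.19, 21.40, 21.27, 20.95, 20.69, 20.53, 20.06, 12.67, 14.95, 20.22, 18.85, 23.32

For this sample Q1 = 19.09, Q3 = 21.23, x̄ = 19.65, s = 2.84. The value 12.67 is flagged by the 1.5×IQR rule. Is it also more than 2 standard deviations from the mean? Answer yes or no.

z = (12.67 − 19.65) / 2.84 = -2.46.
|z| = 2.46 > 2.

yes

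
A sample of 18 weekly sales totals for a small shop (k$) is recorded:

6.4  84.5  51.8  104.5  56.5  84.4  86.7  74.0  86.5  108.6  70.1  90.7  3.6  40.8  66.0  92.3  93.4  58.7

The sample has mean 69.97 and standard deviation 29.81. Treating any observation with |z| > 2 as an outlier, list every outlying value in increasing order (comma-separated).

3.6, 6.4

Cutoffs at x̄ ± 2s: 69.97 ± 2·29.81 = [10.35, 129.59].
3.6: z = -2.23, |z| > 2 → outlier.
6.4: z = -2.13, |z| > 2 → outlier.
Every other value lies within [10.35, 129.59].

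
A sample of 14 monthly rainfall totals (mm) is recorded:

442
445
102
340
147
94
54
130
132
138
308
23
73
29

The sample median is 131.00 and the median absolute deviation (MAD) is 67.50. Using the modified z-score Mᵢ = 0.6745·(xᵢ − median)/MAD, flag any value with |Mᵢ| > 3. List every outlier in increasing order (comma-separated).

442, 445

|Mᵢ| > 3 ⇔ |xᵢ − 131.00| > 3·67.50/0.6745 = 300.22.
So outliers lie outside [-169.22, 431.22].
442: M = 3.11 → outlier.
445: M = 3.14 → outlier.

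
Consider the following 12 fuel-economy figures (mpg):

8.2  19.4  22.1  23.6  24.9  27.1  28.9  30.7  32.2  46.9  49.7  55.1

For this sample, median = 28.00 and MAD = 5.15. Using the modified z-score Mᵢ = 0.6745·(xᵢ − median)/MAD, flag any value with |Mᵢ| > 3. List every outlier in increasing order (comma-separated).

|Mᵢ| > 3 ⇔ |xᵢ − 28.00| > 3·5.15/0.6745 = 22.91.
So outliers lie outside [5.09, 50.91].
55.1: M = 3.55 → outlier.

55.1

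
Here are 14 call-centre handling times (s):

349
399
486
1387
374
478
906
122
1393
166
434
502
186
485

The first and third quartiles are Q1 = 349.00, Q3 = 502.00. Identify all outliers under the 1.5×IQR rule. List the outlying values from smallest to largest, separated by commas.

906, 1387, 1393

IQR = Q3 − Q1 = 502.00 − 349.00 = 153.00.
Lower fence = Q1 − 1.5·IQR = 349.00 − 229.50 = 119.50.
Upper fence = Q3 + 1.5·IQR = 502.00 + 229.50 = 731.50.
906 > 731.50 → outlier.
1387 > 731.50 → outlier.
1393 > 731.50 → outlier.
All remaining values lie within [119.50, 731.50].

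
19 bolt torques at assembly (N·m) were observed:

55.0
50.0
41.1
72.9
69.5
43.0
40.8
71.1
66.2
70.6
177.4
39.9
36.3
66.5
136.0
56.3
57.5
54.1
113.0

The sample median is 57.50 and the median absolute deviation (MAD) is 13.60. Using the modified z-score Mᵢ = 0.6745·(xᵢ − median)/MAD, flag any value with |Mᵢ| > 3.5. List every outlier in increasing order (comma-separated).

|Mᵢ| > 3.5 ⇔ |xᵢ − 57.50| > 3.5·13.60/0.6745 = 70.57.
So outliers lie outside [-13.07, 128.07].
136.0: M = 3.89 → outlier.
177.4: M = 5.95 → outlier.

136.0, 177.4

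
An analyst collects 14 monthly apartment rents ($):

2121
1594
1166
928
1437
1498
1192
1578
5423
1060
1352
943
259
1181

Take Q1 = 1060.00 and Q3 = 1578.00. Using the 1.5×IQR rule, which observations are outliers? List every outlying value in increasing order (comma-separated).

IQR = Q3 − Q1 = 1578.00 − 1060.00 = 518.00.
Lower fence = Q1 − 1.5·IQR = 1060.00 − 777.00 = 283.00.
Upper fence = Q3 + 1.5·IQR = 1578.00 + 777.00 = 2355.00.
259 < 283.00 → outlier.
5423 > 2355.00 → outlier.
All remaining values lie within [283.00, 2355.00].

259, 5423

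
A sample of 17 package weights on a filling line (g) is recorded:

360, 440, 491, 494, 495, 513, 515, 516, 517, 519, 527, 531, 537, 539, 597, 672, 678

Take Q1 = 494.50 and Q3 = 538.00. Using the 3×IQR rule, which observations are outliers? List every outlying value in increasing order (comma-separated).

IQR = Q3 − Q1 = 538.00 − 494.50 = 43.50.
Lower fence = Q1 − 3·IQR = 494.50 − 130.50 = 364.00.
Upper fence = Q3 + 3·IQR = 538.00 + 130.50 = 668.50.
360 < 364.00 → outlier.
672 > 668.50 → outlier.
678 > 668.50 → outlier.
All remaining values lie within [364.00, 668.50].

360, 672, 678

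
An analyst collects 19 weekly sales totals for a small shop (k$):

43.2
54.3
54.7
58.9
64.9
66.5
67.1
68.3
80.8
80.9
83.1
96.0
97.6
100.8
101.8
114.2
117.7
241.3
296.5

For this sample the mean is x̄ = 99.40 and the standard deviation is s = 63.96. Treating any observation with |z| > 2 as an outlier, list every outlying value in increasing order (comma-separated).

241.3, 296.5

Cutoffs at x̄ ± 2s: 99.40 ± 2·63.96 = [-28.52, 227.32].
241.3: z = 2.22, |z| > 2 → outlier.
296.5: z = 3.08, |z| > 2 → outlier.
Every other value lies within [-28.52, 227.32].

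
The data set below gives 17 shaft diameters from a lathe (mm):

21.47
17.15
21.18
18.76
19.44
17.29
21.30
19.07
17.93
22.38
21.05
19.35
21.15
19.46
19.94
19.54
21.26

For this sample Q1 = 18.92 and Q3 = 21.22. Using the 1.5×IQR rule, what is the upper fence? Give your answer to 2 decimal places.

IQR = Q3 − Q1 = 21.22 − 18.92 = 2.30.
Lower fence = Q1 − 1.5·IQR = 18.92 − 3.45 = 15.47.
Upper fence = Q3 + 1.5·IQR = 21.22 + 3.45 = 24.67.

24.67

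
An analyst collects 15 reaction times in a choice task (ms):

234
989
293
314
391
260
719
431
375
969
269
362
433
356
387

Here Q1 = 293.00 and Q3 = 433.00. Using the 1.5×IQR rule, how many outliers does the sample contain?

3

IQR = 140.00; fences at 293.00 − 210.00 = 83.00 and 433.00 + 210.00 = 643.00.
Outside the cutoffs: 719, 969, 989.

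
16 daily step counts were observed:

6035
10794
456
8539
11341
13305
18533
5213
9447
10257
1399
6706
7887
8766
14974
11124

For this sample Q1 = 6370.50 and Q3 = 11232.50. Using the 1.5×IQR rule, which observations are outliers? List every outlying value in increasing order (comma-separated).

18533

IQR = Q3 − Q1 = 11232.50 − 6370.50 = 4862.00.
Lower fence = Q1 − 1.5·IQR = 6370.50 − 7293.00 = -922.50.
Upper fence = Q3 + 1.5·IQR = 11232.50 + 7293.00 = 18525.50.
18533 > 18525.50 → outlier.
All remaining values lie within [-922.50, 18525.50].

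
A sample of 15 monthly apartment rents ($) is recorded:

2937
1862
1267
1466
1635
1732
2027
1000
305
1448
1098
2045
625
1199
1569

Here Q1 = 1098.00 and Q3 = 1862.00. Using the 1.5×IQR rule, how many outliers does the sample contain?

0

IQR = 764.00; fences at 1098.00 − 1146.00 = -48.00 and 1862.00 + 1146.00 = 3008.00.
Every value lies within the cutoffs.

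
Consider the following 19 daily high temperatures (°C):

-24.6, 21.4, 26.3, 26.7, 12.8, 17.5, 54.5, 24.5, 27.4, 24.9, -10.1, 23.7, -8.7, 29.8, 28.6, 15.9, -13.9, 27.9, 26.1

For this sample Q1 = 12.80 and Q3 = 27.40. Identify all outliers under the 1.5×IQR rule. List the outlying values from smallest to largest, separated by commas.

IQR = Q3 − Q1 = 27.40 − 12.80 = 14.60.
Lower fence = Q1 − 1.5·IQR = 12.80 − 21.90 = -9.10.
Upper fence = Q3 + 1.5·IQR = 27.40 + 21.90 = 49.30.
-24.6 < -9.10 → outlier.
-13.9 < -9.10 → outlier.
-10.1 < -9.10 → outlier.
54.5 > 49.30 → outlier.
All remaining values lie within [-9.10, 49.30].

-24.6, -13.9, -10.1, 54.5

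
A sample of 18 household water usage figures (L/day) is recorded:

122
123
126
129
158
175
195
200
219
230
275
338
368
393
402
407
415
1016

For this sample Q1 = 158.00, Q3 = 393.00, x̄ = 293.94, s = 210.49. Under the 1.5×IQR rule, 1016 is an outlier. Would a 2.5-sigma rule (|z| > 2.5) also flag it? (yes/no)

yes

z = (1016 − 293.94) / 210.49 = 3.43.
|z| = 3.43 > 2.5.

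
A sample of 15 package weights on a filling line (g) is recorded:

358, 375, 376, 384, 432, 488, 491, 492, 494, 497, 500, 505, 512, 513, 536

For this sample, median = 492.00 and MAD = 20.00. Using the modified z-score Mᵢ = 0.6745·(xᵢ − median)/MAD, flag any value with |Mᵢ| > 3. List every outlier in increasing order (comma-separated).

358, 375, 376, 384

|Mᵢ| > 3 ⇔ |xᵢ − 492.00| > 3·20.00/0.6745 = 88.95.
So outliers lie outside [403.05, 580.95].
358: M = -4.52 → outlier.
375: M = -3.95 → outlier.
376: M = -3.91 → outlier.
384: M = -3.64 → outlier.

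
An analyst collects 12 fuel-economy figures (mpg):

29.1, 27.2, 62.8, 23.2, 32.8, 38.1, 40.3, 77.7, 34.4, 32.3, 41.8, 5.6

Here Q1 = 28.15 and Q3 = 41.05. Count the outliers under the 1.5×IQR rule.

IQR = 12.90; fences at 28.15 − 19.35 = 8.80 and 41.05 + 19.35 = 60.40.
Outside the cutoffs: 5.6, 62.8, 77.7.

3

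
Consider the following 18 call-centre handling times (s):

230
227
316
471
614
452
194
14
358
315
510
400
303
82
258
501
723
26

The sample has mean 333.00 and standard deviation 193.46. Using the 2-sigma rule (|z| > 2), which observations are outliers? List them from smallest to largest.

723

Cutoffs at x̄ ± 2s: 333.00 ± 2·193.46 = [-53.92, 719.92].
723: z = 2.02, |z| > 2 → outlier.
Every other value lies within [-53.92, 719.92].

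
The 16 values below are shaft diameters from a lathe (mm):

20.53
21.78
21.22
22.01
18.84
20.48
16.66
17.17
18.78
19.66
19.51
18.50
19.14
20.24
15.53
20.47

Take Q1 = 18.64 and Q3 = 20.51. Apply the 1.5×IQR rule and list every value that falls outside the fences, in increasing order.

IQR = Q3 − Q1 = 20.51 − 18.64 = 1.87.
Lower fence = Q1 − 1.5·IQR = 18.64 − 2.805 = 15.835.
Upper fence = Q3 + 1.5·IQR = 20.51 + 2.805 = 23.315.
15.53 < 15.835 → outlier.
All remaining values lie within [15.835, 23.315].

15.53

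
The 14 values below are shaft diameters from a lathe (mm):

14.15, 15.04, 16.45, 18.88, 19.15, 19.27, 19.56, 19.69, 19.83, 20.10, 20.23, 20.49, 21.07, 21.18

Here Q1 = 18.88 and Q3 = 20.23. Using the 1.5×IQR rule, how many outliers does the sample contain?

3

IQR = 1.35; fences at 18.88 − 2.025 = 16.855 and 20.23 + 2.025 = 22.255.
Outside the cutoffs: 14.15, 15.04, 16.45.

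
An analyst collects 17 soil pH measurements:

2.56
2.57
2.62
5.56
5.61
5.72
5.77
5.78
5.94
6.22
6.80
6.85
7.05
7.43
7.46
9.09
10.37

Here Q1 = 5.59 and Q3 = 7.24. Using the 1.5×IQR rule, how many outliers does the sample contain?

IQR = 1.65; fences at 5.59 − 2.475 = 3.115 and 7.24 + 2.475 = 9.715.
Outside the cutoffs: 2.56, 2.57, 2.62, 10.37.

4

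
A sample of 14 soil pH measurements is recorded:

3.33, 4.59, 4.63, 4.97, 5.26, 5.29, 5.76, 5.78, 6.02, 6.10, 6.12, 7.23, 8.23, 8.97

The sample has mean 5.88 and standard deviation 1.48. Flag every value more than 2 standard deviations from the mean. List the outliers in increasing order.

8.97

Cutoffs at x̄ ± 2s: 5.88 ± 2·1.48 = [2.92, 8.84].
8.97: z = 2.09, |z| > 2 → outlier.
Every other value lies within [2.92, 8.84].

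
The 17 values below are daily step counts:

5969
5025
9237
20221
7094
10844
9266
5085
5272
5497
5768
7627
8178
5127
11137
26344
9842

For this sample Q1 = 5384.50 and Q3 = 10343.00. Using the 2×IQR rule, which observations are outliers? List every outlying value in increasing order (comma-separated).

26344

IQR = Q3 − Q1 = 10343.00 − 5384.50 = 4958.50.
Lower fence = Q1 − 2·IQR = 5384.50 − 9917.00 = -4532.50.
Upper fence = Q3 + 2·IQR = 10343.00 + 9917.00 = 20260.00.
26344 > 20260.00 → outlier.
All remaining values lie within [-4532.50, 20260.00].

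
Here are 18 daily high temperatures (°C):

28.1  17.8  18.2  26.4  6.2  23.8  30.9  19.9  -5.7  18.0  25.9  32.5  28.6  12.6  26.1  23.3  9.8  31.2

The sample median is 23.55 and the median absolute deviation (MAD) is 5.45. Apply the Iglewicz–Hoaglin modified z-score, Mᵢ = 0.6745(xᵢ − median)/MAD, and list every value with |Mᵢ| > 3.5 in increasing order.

|Mᵢ| > 3.5 ⇔ |xᵢ − 23.55| > 3.5·5.45/0.6745 = 28.28.
So outliers lie outside [-4.73, 51.83].
-5.7: M = -3.62 → outlier.

-5.7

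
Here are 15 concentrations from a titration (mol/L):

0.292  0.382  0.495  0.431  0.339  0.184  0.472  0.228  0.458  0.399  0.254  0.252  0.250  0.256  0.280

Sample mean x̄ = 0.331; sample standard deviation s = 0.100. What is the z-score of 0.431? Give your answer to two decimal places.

1.00

z = (0.431 − 0.331) / 0.100 = 1.00.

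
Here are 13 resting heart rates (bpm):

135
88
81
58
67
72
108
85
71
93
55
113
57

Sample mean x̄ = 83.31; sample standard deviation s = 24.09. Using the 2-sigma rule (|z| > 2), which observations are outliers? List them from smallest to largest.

135

Cutoffs at x̄ ± 2s: 83.31 ± 2·24.09 = [35.13, 131.49].
135: z = 2.15, |z| > 2 → outlier.
Every other value lies within [35.13, 131.49].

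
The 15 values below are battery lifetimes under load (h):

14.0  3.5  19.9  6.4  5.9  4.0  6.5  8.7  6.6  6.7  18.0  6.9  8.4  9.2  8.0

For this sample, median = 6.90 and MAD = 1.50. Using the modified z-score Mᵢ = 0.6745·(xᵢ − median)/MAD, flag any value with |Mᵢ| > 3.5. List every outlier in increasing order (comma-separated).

|Mᵢ| > 3.5 ⇔ |xᵢ − 6.90| > 3.5·1.50/0.6745 = 7.78.
So outliers lie outside [-0.88, 14.68].
18.0: M = 4.99 → outlier.
19.9: M = 5.85 → outlier.

18.0, 19.9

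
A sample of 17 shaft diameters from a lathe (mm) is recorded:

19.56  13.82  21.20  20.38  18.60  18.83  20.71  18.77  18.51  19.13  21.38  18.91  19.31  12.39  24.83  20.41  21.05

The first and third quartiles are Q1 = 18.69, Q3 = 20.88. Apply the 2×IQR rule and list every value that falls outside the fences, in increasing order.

12.39, 13.82

IQR = Q3 − Q1 = 20.88 − 18.69 = 2.19.
Lower fence = Q1 − 2·IQR = 18.69 − 4.38 = 14.31.
Upper fence = Q3 + 2·IQR = 20.88 + 4.38 = 25.26.
12.39 < 14.31 → outlier.
13.82 < 14.31 → outlier.
All remaining values lie within [14.31, 25.26].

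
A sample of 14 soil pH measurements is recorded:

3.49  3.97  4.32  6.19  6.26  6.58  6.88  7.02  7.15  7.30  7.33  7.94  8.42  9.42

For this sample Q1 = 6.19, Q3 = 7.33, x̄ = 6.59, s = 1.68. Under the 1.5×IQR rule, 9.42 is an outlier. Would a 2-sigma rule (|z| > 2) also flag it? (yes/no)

no

z = (9.42 − 6.59) / 1.68 = 1.68.
|z| = 1.68 ≤ 2.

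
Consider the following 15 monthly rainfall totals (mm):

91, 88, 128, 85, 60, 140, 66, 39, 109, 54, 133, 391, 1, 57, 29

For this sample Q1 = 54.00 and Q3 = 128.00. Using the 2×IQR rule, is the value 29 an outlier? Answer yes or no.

no

IQR = Q3 − Q1 = 128.00 − 54.00 = 74.00.
Lower fence = Q1 − 2·IQR = 54.00 − 148.00 = -94.00.
Upper fence = Q3 + 2·IQR = 128.00 + 148.00 = 276.00.
29 lies within [-94.00, 276.00].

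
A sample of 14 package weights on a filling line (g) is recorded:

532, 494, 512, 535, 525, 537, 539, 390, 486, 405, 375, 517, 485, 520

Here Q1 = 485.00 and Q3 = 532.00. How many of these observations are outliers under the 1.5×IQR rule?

3

IQR = 47.00; fences at 485.00 − 70.50 = 414.50 and 532.00 + 70.50 = 602.50.
Outside the cutoffs: 375, 390, 405.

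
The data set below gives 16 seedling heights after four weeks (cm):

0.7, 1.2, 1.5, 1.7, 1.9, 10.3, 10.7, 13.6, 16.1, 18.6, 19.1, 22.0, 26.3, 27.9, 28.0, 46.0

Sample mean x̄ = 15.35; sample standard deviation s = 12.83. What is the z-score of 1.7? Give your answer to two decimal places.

z = (1.7 − 15.35) / 12.83 = -1.06.

-1.06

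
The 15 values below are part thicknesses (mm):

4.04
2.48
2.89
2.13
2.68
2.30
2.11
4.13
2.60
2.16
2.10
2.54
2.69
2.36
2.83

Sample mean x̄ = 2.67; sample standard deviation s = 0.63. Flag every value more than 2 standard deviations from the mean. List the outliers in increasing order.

Cutoffs at x̄ ± 2s: 2.67 ± 2·0.63 = [1.41, 3.93].
4.04: z = 2.17, |z| > 2 → outlier.
4.13: z = 2.32, |z| > 2 → outlier.
Every other value lies within [1.41, 3.93].

4.04, 4.13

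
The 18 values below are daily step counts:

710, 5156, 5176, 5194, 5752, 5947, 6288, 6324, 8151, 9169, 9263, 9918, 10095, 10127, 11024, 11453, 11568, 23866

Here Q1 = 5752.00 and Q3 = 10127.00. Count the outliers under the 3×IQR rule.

IQR = 4375.00; fences at 5752.00 − 13125.00 = -7373.00 and 10127.00 + 13125.00 = 23252.00.
Outside the cutoffs: 23866.

1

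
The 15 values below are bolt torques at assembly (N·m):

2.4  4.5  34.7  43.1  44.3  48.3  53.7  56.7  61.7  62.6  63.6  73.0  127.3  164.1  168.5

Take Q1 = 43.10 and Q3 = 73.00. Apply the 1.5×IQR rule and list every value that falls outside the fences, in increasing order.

127.3, 164.1, 168.5

IQR = Q3 − Q1 = 73.00 − 43.10 = 29.90.
Lower fence = Q1 − 1.5·IQR = 43.10 − 44.85 = -1.75.
Upper fence = Q3 + 1.5·IQR = 73.00 + 44.85 = 117.85.
127.3 > 117.85 → outlier.
164.1 > 117.85 → outlier.
168.5 > 117.85 → outlier.
All remaining values lie within [-1.75, 117.85].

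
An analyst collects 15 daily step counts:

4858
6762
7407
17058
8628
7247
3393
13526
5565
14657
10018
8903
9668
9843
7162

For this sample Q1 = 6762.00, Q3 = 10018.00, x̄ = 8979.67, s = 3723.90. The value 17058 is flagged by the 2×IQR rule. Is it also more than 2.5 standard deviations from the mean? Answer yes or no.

no

z = (17058 − 8979.67) / 3723.90 = 2.17.
|z| = 2.17 ≤ 2.5.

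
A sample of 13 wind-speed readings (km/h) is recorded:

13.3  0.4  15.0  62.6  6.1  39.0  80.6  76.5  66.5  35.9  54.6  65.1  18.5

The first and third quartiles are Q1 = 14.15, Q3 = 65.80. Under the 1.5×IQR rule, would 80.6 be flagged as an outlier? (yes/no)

no

IQR = Q3 − Q1 = 65.80 − 14.15 = 51.65.
Lower fence = Q1 − 1.5·IQR = 14.15 − 77.475 = -63.325.
Upper fence = Q3 + 1.5·IQR = 65.80 + 77.475 = 143.275.
80.6 lies within [-63.325, 143.275].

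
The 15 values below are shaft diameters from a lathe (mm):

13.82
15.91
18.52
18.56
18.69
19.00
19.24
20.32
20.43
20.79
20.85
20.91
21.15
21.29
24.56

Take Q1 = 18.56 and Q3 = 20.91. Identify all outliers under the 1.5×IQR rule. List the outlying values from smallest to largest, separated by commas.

IQR = Q3 − Q1 = 20.91 − 18.56 = 2.35.
Lower fence = Q1 − 1.5·IQR = 18.56 − 3.525 = 15.035.
Upper fence = Q3 + 1.5·IQR = 20.91 + 3.525 = 24.435.
13.82 < 15.035 → outlier.
24.56 > 24.435 → outlier.
All remaining values lie within [15.035, 24.435].

13.82, 24.56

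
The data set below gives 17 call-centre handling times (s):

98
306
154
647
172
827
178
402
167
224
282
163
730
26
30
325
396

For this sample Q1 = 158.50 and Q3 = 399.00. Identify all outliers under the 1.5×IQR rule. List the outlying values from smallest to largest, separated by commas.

IQR = Q3 − Q1 = 399.00 − 158.50 = 240.50.
Lower fence = Q1 − 1.5·IQR = 158.50 − 360.75 = -202.25.
Upper fence = Q3 + 1.5·IQR = 399.00 + 360.75 = 759.75.
827 > 759.75 → outlier.
All remaining values lie within [-202.25, 759.75].

827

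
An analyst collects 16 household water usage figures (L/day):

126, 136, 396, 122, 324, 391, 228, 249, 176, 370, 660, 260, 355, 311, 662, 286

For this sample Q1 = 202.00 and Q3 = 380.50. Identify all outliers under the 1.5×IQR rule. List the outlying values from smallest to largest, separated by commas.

660, 662

IQR = Q3 − Q1 = 380.50 − 202.00 = 178.50.
Lower fence = Q1 − 1.5·IQR = 202.00 − 267.75 = -65.75.
Upper fence = Q3 + 1.5·IQR = 380.50 + 267.75 = 648.25.
660 > 648.25 → outlier.
662 > 648.25 → outlier.
All remaining values lie within [-65.75, 648.25].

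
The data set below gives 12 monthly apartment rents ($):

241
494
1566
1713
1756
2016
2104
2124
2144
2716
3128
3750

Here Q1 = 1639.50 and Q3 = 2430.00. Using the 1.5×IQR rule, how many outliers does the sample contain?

2

IQR = 790.50; fences at 1639.50 − 1185.75 = 453.75 and 2430.00 + 1185.75 = 3615.75.
Outside the cutoffs: 241, 3750.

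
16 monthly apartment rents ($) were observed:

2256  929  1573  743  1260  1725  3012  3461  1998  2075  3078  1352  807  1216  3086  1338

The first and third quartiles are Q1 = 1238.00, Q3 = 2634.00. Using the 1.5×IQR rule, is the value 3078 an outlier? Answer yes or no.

IQR = Q3 − Q1 = 2634.00 − 1238.00 = 1396.00.
Lower fence = Q1 − 1.5·IQR = 1238.00 − 2094.00 = -856.00.
Upper fence = Q3 + 1.5·IQR = 2634.00 + 2094.00 = 4728.00.
3078 lies within [-856.00, 4728.00].

no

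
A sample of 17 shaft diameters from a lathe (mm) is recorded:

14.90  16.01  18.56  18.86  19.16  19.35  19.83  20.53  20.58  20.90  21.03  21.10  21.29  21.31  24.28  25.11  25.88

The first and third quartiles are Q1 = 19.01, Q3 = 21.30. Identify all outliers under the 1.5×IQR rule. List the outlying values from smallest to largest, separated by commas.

IQR = Q3 − Q1 = 21.30 − 19.01 = 2.29.
Lower fence = Q1 − 1.5·IQR = 19.01 − 3.435 = 15.575.
Upper fence = Q3 + 1.5·IQR = 21.30 + 3.435 = 24.735.
14.90 < 15.575 → outlier.
25.11 > 24.735 → outlier.
25.88 > 24.735 → outlier.
All remaining values lie within [15.575, 24.735].

14.90, 25.11, 25.88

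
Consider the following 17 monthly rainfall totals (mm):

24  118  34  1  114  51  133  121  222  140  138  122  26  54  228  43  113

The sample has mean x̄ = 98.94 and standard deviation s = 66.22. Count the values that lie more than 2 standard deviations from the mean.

0

Cutoffs: x̄ ± 2s = [-33.50, 231.38].
Every value lies within the cutoffs.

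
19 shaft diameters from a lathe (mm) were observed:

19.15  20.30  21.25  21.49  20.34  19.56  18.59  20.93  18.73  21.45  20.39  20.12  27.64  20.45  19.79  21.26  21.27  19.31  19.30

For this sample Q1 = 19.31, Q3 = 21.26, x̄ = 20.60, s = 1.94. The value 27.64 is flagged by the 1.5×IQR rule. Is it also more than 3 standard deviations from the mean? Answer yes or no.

yes

z = (27.64 − 20.60) / 1.94 = 3.63.
|z| = 3.63 > 3.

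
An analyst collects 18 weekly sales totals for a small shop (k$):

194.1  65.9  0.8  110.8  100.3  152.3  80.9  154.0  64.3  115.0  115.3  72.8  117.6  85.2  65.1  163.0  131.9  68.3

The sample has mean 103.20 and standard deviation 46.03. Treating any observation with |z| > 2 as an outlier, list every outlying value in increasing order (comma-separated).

Cutoffs at x̄ ± 2s: 103.20 ± 2·46.03 = [11.14, 195.26].
0.8: z = -2.22, |z| > 2 → outlier.
Every other value lies within [11.14, 195.26].

0.8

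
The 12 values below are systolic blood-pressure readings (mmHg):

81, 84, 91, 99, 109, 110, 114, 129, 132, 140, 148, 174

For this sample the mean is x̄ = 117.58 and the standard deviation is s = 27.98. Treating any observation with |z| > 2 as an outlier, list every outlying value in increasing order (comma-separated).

174

Cutoffs at x̄ ± 2s: 117.58 ± 2·27.98 = [61.62, 173.54].
174: z = 2.02, |z| > 2 → outlier.
Every other value lies within [61.62, 173.54].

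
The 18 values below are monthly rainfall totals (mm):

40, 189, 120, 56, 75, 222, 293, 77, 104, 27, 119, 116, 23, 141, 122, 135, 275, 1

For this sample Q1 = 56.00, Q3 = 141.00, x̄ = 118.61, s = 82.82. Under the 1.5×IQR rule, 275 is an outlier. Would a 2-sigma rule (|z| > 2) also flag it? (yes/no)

z = (275 − 118.61) / 82.82 = 1.89.
|z| = 1.89 ≤ 2.

no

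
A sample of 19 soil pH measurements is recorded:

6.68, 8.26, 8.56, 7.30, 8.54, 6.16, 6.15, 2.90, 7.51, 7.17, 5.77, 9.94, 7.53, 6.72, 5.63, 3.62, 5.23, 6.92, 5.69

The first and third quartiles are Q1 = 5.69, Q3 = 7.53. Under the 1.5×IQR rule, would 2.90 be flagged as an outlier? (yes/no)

yes

IQR = Q3 − Q1 = 7.53 − 5.69 = 1.84.
Lower fence = Q1 − 1.5·IQR = 5.69 − 2.76 = 2.93.
Upper fence = Q3 + 1.5·IQR = 7.53 + 2.76 = 10.29.
2.90 lies below the lower fence.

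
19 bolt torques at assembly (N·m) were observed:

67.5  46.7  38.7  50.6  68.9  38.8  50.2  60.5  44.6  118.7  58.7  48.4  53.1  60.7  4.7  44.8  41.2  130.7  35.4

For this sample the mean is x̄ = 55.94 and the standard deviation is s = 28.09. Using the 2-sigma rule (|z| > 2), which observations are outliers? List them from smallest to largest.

Cutoffs at x̄ ± 2s: 55.94 ± 2·28.09 = [-0.24, 112.12].
118.7: z = 2.23, |z| > 2 → outlier.
130.7: z = 2.66, |z| > 2 → outlier.
Every other value lies within [-0.24, 112.12].

118.7, 130.7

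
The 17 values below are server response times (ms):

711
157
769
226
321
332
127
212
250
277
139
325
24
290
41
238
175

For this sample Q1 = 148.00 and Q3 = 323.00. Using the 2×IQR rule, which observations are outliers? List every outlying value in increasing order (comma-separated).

711, 769

IQR = Q3 − Q1 = 323.00 − 148.00 = 175.00.
Lower fence = Q1 − 2·IQR = 148.00 − 350.00 = -202.00.
Upper fence = Q3 + 2·IQR = 323.00 + 350.00 = 673.00.
711 > 673.00 → outlier.
769 > 673.00 → outlier.
All remaining values lie within [-202.00, 673.00].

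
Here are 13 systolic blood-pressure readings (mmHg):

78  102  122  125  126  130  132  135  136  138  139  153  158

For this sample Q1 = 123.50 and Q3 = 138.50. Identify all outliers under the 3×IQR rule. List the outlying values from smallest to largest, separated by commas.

78

IQR = Q3 − Q1 = 138.50 − 123.50 = 15.00.
Lower fence = Q1 − 3·IQR = 123.50 − 45.00 = 78.50.
Upper fence = Q3 + 3·IQR = 138.50 + 45.00 = 183.50.
78 < 78.50 → outlier.
All remaining values lie within [78.50, 183.50].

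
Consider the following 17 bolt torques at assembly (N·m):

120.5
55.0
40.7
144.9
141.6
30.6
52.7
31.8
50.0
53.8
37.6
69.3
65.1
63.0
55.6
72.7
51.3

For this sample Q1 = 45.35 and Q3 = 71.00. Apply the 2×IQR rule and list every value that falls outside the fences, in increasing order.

141.6, 144.9

IQR = Q3 − Q1 = 71.00 − 45.35 = 25.65.
Lower fence = Q1 − 2·IQR = 45.35 − 51.30 = -5.95.
Upper fence = Q3 + 2·IQR = 71.00 + 51.30 = 122.30.
141.6 > 122.30 → outlier.
144.9 > 122.30 → outlier.
All remaining values lie within [-5.95, 122.30].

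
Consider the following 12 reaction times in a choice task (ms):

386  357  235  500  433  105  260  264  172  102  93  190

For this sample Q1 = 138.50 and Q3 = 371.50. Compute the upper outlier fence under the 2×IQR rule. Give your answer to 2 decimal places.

837.50

IQR = Q3 − Q1 = 371.50 − 138.50 = 233.00.
Lower fence = Q1 − 2·IQR = 138.50 − 466.00 = -327.50.
Upper fence = Q3 + 2·IQR = 371.50 + 466.00 = 837.50.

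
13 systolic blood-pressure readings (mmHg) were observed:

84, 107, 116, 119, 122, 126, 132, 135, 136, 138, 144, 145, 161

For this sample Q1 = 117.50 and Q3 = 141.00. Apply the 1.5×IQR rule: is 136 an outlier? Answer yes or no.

IQR = Q3 − Q1 = 141.00 − 117.50 = 23.50.
Lower fence = Q1 − 1.5·IQR = 117.50 − 35.25 = 82.25.
Upper fence = Q3 + 1.5·IQR = 141.00 + 35.25 = 176.25.
136 lies within [82.25, 176.25].

no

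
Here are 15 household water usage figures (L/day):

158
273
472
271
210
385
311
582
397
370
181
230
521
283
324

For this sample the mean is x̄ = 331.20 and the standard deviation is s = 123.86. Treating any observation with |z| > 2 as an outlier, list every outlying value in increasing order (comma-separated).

Cutoffs at x̄ ± 2s: 331.20 ± 2·123.86 = [83.48, 578.92].
582: z = 2.02, |z| > 2 → outlier.
Every other value lies within [83.48, 578.92].

582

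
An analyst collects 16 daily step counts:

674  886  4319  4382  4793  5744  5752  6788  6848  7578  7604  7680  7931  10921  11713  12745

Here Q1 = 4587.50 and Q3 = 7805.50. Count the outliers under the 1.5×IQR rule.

1

IQR = 3218.00; fences at 4587.50 − 4827.00 = -239.50 and 7805.50 + 4827.00 = 12632.50.
Outside the cutoffs: 12745.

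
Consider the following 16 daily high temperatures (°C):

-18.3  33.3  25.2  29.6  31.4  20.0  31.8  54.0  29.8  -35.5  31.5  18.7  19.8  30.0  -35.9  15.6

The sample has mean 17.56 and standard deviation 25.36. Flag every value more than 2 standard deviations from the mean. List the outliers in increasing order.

-35.9, -35.5

Cutoffs at x̄ ± 2s: 17.56 ± 2·25.36 = [-33.16, 68.28].
-35.9: z = -2.11, |z| > 2 → outlier.
-35.5: z = -2.09, |z| > 2 → outlier.
Every other value lies within [-33.16, 68.28].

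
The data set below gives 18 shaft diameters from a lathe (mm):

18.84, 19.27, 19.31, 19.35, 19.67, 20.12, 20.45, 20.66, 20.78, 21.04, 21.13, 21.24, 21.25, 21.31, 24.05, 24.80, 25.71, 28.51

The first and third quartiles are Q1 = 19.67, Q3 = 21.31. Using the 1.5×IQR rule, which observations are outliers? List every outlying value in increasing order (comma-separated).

IQR = Q3 − Q1 = 21.31 − 19.67 = 1.64.
Lower fence = Q1 − 1.5·IQR = 19.67 − 2.46 = 17.21.
Upper fence = Q3 + 1.5·IQR = 21.31 + 2.46 = 23.77.
24.05 > 23.77 → outlier.
24.80 > 23.77 → outlier.
25.71 > 23.77 → outlier.
28.51 > 23.77 → outlier.
All remaining values lie within [17.21, 23.77].

24.05, 24.80, 25.71, 28.51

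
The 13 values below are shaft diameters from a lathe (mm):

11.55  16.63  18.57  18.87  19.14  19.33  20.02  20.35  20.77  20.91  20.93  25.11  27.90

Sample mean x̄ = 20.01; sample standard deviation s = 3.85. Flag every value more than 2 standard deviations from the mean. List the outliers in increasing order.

11.55, 27.90

Cutoffs at x̄ ± 2s: 20.01 ± 2·3.85 = [12.31, 27.71].
11.55: z = -2.20, |z| > 2 → outlier.
27.90: z = 2.05, |z| > 2 → outlier.
Every other value lies within [12.31, 27.71].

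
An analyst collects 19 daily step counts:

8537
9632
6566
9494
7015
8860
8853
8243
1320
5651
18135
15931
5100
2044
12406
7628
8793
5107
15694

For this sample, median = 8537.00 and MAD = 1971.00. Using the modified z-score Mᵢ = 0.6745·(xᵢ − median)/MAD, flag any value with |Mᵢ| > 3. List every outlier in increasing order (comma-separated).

18135

|Mᵢ| > 3 ⇔ |xᵢ − 8537.00| > 3·1971.00/0.6745 = 8766.49.
So outliers lie outside [-229.49, 17303.49].
18135: M = 3.28 → outlier.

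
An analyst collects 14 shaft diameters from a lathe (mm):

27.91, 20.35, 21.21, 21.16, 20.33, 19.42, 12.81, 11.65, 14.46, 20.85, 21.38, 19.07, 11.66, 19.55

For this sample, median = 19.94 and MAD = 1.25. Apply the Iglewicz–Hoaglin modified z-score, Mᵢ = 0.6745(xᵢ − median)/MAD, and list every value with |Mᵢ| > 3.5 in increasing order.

|Mᵢ| > 3.5 ⇔ |xᵢ − 19.94| > 3.5·1.25/0.6745 = 6.49.
So outliers lie outside [13.45, 26.43].
11.65: M = -4.47 → outlier.
11.66: M = -4.47 → outlier.
12.81: M = -3.85 → outlier.
27.91: M = 4.30 → outlier.

11.65, 11.66, 12.81, 27.91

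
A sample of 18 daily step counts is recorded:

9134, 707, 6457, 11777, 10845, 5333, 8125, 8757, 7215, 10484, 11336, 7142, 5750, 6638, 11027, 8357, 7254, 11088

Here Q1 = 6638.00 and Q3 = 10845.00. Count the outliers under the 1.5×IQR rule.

IQR = 4207.00; fences at 6638.00 − 6310.50 = 327.50 and 10845.00 + 6310.50 = 17155.50.
Every value lies within the cutoffs.

0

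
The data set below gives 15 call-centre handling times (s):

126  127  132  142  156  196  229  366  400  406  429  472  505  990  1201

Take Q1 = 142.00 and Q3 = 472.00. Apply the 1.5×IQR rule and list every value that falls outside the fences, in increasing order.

IQR = Q3 − Q1 = 472.00 − 142.00 = 330.00.
Lower fence = Q1 − 1.5·IQR = 142.00 − 495.00 = -353.00.
Upper fence = Q3 + 1.5·IQR = 472.00 + 495.00 = 967.00.
990 > 967.00 → outlier.
1201 > 967.00 → outlier.
All remaining values lie within [-353.00, 967.00].

990, 1201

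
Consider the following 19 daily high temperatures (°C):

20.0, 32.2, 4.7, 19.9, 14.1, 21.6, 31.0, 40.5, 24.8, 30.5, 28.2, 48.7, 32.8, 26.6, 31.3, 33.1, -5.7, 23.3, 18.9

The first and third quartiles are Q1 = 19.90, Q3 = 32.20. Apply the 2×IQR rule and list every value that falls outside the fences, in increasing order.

-5.7

IQR = Q3 − Q1 = 32.20 − 19.90 = 12.30.
Lower fence = Q1 − 2·IQR = 19.90 − 24.60 = -4.70.
Upper fence = Q3 + 2·IQR = 32.20 + 24.60 = 56.80.
-5.7 < -4.70 → outlier.
All remaining values lie within [-4.70, 56.80].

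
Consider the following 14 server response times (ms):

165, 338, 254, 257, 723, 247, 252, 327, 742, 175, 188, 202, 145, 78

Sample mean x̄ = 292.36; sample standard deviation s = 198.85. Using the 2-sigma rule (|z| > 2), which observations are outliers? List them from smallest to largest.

723, 742

Cutoffs at x̄ ± 2s: 292.36 ± 2·198.85 = [-105.34, 690.06].
723: z = 2.17, |z| > 2 → outlier.
742: z = 2.26, |z| > 2 → outlier.
Every other value lies within [-105.34, 690.06].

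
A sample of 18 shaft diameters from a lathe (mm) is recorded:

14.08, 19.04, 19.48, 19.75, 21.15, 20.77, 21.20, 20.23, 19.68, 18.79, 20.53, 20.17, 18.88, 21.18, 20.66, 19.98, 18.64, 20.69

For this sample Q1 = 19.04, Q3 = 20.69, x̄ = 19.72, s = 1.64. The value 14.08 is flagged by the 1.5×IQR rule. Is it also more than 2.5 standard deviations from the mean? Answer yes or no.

z = (14.08 − 19.72) / 1.64 = -3.44.
|z| = 3.44 > 2.5.

yes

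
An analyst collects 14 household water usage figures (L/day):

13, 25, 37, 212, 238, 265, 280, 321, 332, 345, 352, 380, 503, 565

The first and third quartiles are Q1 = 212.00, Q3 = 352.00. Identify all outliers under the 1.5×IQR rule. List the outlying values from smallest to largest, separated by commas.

565

IQR = Q3 − Q1 = 352.00 − 212.00 = 140.00.
Lower fence = Q1 − 1.5·IQR = 212.00 − 210.00 = 2.00.
Upper fence = Q3 + 1.5·IQR = 352.00 + 210.00 = 562.00.
565 > 562.00 → outlier.
All remaining values lie within [2.00, 562.00].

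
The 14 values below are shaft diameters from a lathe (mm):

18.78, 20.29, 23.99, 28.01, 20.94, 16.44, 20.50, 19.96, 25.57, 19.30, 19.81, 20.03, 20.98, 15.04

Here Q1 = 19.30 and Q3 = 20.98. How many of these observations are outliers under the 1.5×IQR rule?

IQR = 1.68; fences at 19.30 − 2.52 = 16.78 and 20.98 + 2.52 = 23.50.
Outside the cutoffs: 15.04, 16.44, 23.99, 25.57, 28.01.

5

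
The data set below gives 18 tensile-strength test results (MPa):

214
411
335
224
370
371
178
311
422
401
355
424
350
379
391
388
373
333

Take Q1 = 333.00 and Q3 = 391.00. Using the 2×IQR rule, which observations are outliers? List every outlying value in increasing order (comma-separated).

178, 214

IQR = Q3 − Q1 = 391.00 − 333.00 = 58.00.
Lower fence = Q1 − 2·IQR = 333.00 − 116.00 = 217.00.
Upper fence = Q3 + 2·IQR = 391.00 + 116.00 = 507.00.
178 < 217.00 → outlier.
214 < 217.00 → outlier.
All remaining values lie within [217.00, 507.00].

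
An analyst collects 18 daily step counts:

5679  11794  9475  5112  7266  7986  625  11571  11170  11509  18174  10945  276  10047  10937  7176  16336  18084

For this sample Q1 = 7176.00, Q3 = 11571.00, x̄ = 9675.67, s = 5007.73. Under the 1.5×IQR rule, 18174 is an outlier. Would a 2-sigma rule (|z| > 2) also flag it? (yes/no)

z = (18174 − 9675.67) / 5007.73 = 1.70.
|z| = 1.70 ≤ 2.

no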